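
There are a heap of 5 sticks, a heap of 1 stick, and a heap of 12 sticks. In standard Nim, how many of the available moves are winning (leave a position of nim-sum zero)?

1

Nim-sum: 5 ⊕ 1 ⊕ 12 = 8.
The overall nim-sum is X = 8. A heap of size p has a winning move iff p XOR X < p (reduce it to p XOR X).
  5: 5 XOR 8 = 13 ≥ 5 — no move.
  1: 1 XOR 8 = 9 ≥ 1 — no move.
  12: 12 XOR 8 = 4 < 12 — winning move (to 4).
That gives 1 winning move.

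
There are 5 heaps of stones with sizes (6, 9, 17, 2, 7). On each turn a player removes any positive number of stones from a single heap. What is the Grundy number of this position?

27

Nim-sum: 6 XOR 9 XOR 17 XOR 2 XOR 7 = 27.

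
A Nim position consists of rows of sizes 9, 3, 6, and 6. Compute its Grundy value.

10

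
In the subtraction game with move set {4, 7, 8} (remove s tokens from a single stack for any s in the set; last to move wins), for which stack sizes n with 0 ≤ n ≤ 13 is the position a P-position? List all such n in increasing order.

0, 1, 2, 3, 12, 13

Grundy values for subtraction set {4, 7, 8}:
g(0) = mex{} = 0
g(1) = mex{} = 0
g(2) = mex{} = 0
g(3) = mex{} = 0
g(4) = mex{0} = 1
g(5) = mex{0} = 1
g(6) = mex{0} = 1
g(7) = mex{0} = 1
g(8) = mex{0,1} = 2
g(9) = mex{0,1} = 2
g(10) = mex{0,1} = 2
g(11) = mex{0,1} = 2
g(12) = mex{1,2} = 0
g(13) = mex{1,2} = 0
The P-positions (g = 0) in 0..13 are 0, 1, 2, 3, 12, 13.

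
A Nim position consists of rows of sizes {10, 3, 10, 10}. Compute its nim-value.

Nim-sum: 10 XOR 3 XOR 10 XOR 10 = 9.

9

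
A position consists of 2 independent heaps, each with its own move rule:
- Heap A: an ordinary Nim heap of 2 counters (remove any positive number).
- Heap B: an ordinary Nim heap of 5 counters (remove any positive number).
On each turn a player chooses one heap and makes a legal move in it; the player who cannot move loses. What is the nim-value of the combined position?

7

Heap A is a plain Nim heap of size 2, so its Grundy value is 2.
Heap B is a plain Nim heap of size 5, so its Grundy value is 5.
By the Sprague-Grundy theorem, the Grundy value of a sum of independent games is the XOR of the component values.
Combined value = 2 ⊕ 5 = 7.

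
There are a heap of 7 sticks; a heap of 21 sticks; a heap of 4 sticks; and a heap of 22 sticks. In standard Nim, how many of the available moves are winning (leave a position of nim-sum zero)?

0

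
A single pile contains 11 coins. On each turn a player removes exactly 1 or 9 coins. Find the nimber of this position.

Compute g(0), g(1), … for moves {1, 9}:
g(0) = mex{} = 0
g(1) = mex{0} = 1
g(2) = mex{1} = 0
g(3) = mex{0} = 1
g(4) = mex{1} = 0
g(5) = mex{0} = 1
g(6) = mex{1} = 0
g(7) = mex{0} = 1
g(8) = mex{1} = 0
g(9) = mex{0} = 1
g(10) = mex{1} = 0
g(11) = mex{0} = 1
So g(11) = 1.

1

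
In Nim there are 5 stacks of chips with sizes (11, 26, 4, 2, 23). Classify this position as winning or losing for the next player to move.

Losing position

Nim-sum: 11 ⊕ 26 ⊕ 4 ⊕ 2 ⊕ 23 = 0.
The nim-sum is 0, so this is a P-position: the player to move is in a losing position under optimal play.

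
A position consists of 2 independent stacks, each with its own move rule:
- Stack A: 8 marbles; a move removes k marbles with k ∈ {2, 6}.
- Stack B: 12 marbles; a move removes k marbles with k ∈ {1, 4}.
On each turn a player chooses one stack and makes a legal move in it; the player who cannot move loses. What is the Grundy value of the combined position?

For stack A, compute g(0), g(1), … with moves {2, 6}:
k:     0  1  2  3  4  5  6  7  8
g(k):  0  0  1  1  0  0  1  1  0
So g(8) = 0.
Build the Grundy sequence for stack B with g(k) = mex{g(k−s) : s ∈ {1, 4}, s ≤ k}:
k:     0  1  2  3  4  5  6  7  8  9 10 11 12
g(k):  0  1  0  1  2  0  1  0  1  2  0  1  0
So g(12) = 0.
By the Sprague-Grundy theorem, the Grundy value of a sum of independent games is the XOR of the component values.
Combined value = 0 XOR 0 = 0.

0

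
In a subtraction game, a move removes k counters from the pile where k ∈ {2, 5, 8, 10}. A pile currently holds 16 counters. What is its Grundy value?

Compute g(0), g(1), … for moves {2, 5, 8, 10}:
k:     0  1  2  3  4  5  6  7  8  9 10 11 12 13 14 15 16
g(k):  0  0  1  1  0  2  1  0  2  1  3  2  2  0  3  1  0
So g(16) = 0.

0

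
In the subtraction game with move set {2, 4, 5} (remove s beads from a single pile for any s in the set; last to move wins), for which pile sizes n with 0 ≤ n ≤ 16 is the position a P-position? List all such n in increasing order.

0, 1, 7, 8, 14, 15

Grundy values for subtraction set {2, 4, 5}:
k:     0  1  2  3  4  5  6  7  8  9 10 11 12 13 14 15 16
g(k):  0  0  1  1  2  2  3  0  0  1  1  2  2  3  0  0  1
The P-positions (g = 0) in 0..16 are 0, 1, 7, 8, 14, 15.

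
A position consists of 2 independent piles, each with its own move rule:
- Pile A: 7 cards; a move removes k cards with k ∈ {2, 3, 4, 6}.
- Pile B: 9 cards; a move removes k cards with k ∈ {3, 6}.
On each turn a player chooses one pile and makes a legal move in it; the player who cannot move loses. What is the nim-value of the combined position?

3

For pile A, compute g(0), g(1), … with moves {2, 3, 4, 6}:
k:     0  1  2  3  4  5  6  7
g(k):  0  0  1  1  2  2  3  3
So g(7) = 3.
Grundy values for pile B (subtraction set {3, 6}):
g(0) = mex{} = 0
g(1) = mex{} = 0
g(2) = mex{} = 0
g(3) = mex{0} = 1
g(4) = mex{0} = 1
g(5) = mex{0} = 1
g(6) = mex{0,1} = 2
g(7) = mex{0,1} = 2
g(8) = mex{0,1} = 2
g(9) = mex{1,2} = 0
So g(9) = 0.
By the Sprague-Grundy theorem, the Grundy value of a sum of independent games is the XOR of the component values.
Combined value = 3 ⊕ 0 = 3.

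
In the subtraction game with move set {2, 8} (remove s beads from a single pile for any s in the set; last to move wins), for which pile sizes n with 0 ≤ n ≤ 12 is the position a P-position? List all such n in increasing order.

0, 1, 4, 5, 10, 11

Grundy values for subtraction set {2, 8}:
k:     0  1  2  3  4  5  6  7  8  9 10 11 12
g(k):  0  0  1  1  0  0  1  1  2  2  0  0  1
The P-positions (g = 0) in 0..12 are 0, 1, 4, 5, 10, 11.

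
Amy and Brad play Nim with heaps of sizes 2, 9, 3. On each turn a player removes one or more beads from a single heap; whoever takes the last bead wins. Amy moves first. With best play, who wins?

Amy wins

Nim-sum: 2 ⊕ 9 ⊕ 3 = 8.
The nim-sum is 8 ≠ 0, so this is an N-position: the player to move can win; Amy has a winning move.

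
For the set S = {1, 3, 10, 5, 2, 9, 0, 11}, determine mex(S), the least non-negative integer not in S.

The values 0, 1, 2, 3 are all present; 4 is the first non-negative integer missing from the set.

4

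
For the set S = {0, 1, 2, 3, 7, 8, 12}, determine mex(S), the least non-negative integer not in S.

The values 0, 1, 2, 3 are all present; 4 is the first non-negative integer missing from the set.

4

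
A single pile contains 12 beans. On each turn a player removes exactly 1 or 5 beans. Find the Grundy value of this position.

0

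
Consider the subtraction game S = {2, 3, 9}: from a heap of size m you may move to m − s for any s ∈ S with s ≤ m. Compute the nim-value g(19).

1

Build the Grundy sequence with g(k) = mex{g(k−s) : s ∈ {2, 3, 9}, s ≤ k}:
k:     0  1  2  3  4  5  6  7  8  9 10 11 12 13 14 15 16 17 18 19
g(k):  0  0  1  1  2  0  0  1  1  2  2  0  0  1  1  2  0  0  1  1
So g(19) = 1.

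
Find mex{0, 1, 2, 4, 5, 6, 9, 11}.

3

The values 0, 1, 2 are all present; 3 is the first non-negative integer missing from the set.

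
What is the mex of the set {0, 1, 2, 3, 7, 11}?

The values 0, 1, 2, 3 are all present; 4 is the first non-negative integer missing from the set.

4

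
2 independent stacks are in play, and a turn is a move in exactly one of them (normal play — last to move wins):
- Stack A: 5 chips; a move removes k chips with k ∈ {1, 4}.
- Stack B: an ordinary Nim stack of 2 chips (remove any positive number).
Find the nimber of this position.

2

For stack A, compute g(0), g(1), … with moves {1, 4}:
g(0) = mex{} = 0
g(1) = mex{0} = 1
g(2) = mex{1} = 0
g(3) = mex{0} = 1
g(4) = mex{0,1} = 2
g(5) = mex{1,2} = 0
So g(5) = 0.
Stack B is a plain Nim stack of size 2, so its Grundy value is 2.
By the Sprague-Grundy theorem, the Grundy value of a sum of independent games is the XOR of the component values.
Combined value = 0 XOR 2 = 2.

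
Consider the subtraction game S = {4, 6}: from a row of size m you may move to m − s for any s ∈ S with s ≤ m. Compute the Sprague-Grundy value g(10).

0

Build the Grundy sequence with g(k) = mex{g(k−s) : s ∈ {4, 6}, s ≤ k}:
k:     0  1  2  3  4  5  6  7  8  9 10
g(k):  0  0  0  0  1  1  1  1  2  2  0
So g(10) = 0.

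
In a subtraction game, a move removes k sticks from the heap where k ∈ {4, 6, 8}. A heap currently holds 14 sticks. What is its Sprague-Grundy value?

0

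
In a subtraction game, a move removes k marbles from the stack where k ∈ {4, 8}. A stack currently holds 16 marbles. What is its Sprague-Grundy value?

1

Compute g(0), g(1), … for moves {4, 8}:
k:     0  1  2  3  4  5  6  7  8  9 10 11 12 13 14 15 16
g(k):  0  0  0  0  1  1  1  1  2  2  2  2  0  0  0  0  1
So g(16) = 1.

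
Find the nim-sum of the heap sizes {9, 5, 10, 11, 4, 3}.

10

Compute the nim-sum pairwise:
9 ⊕ 5 = 12
12 ⊕ 10 = 6
6 ⊕ 11 = 13
13 ⊕ 4 = 9
9 ⊕ 3 = 10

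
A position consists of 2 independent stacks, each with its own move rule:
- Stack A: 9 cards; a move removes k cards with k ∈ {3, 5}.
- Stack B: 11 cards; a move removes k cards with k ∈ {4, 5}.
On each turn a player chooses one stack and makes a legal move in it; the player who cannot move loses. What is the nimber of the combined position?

0

Grundy values for stack A (subtraction set {3, 5}):
g(0) = mex{} = 0
g(1) = mex{} = 0
g(2) = mex{} = 0
g(3) = mex{0} = 1
g(4) = mex{0} = 1
g(5) = mex{0} = 1
g(6) = mex{0,1} = 2
g(7) = mex{0,1} = 2
g(8) = mex{1} = 0
g(9) = mex{1,2} = 0
So g(9) = 0.
Build the Grundy sequence for stack B with g(k) = mex{g(k−s) : s ∈ {4, 5}, s ≤ k}:
k:     0  1  2  3  4  5  6  7  8  9 10 11
g(k):  0  0  0  0  1  1  1  1  2  0  0  0
So g(11) = 0.
By the Sprague-Grundy theorem, the Grundy value of a sum of independent games is the XOR of the component values.
Combined value = 0 XOR 0 = 0.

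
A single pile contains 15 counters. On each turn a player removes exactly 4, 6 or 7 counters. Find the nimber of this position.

1

Build the Grundy sequence with g(k) = mex{g(k−s) : s ∈ {4, 6, 7}, s ≤ k}:
k:     0  1  2  3  4  5  6  7  8  9 10 11 12 13 14 15
g(k):  0  0  0  0  1  1  1  1  2  2  2  0  0  0  0  1
So g(15) = 1.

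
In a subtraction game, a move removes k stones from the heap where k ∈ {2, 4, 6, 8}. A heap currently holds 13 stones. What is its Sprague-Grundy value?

1

Build the Grundy sequence with g(k) = mex{g(k−s) : s ∈ {2, 4, 6, 8}, s ≤ k}:
g(0) = mex{} = 0
g(1) = mex{} = 0
g(2) = mex{0} = 1
g(3) = mex{0} = 1
g(4) = mex{0,1} = 2
g(5) = mex{0,1} = 2
g(6) = mex{0,1,2} = 3
g(7) = mex{0,1,2} = 3
g(8) = mex{0,1,2,3} = 4
g(9) = mex{0,1,2,3} = 4
g(10) = mex{1,2,3,4} = 0
g(11) = mex{1,2,3,4} = 0
g(12) = mex{0,2,3,4} = 1
g(13) = mex{0,2,3,4} = 1
So g(13) = 1.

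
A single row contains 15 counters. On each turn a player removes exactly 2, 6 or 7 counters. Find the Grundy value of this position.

1

Grundy values for subtraction set {2, 6, 7}:
k:     0  1  2  3  4  5  6  7  8  9 10 11 12 13 14 15
g(k):  0  0  1  1  0  0  1  1  2  0  3  1  2  0  0  1
So g(15) = 1.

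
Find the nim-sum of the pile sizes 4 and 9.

13

Nim-sum: 4 XOR 9 = 13.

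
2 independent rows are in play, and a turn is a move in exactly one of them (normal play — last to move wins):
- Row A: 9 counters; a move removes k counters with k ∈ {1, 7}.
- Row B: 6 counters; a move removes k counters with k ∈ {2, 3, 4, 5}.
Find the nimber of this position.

2

For row A, compute g(0), g(1), … with moves {1, 7}:
g(0) = mex{} = 0
g(1) = mex{0} = 1
g(2) = mex{1} = 0
g(3) = mex{0} = 1
g(4) = mex{1} = 0
g(5) = mex{0} = 1
g(6) = mex{1} = 0
g(7) = mex{0} = 1
g(8) = mex{1} = 0
g(9) = mex{0} = 1
So g(9) = 1.
For row B, compute g(0), g(1), … with moves {2, 3, 4, 5}:
k:     0  1  2  3  4  5  6
g(k):  0  0  1  1  2  2  3
So g(6) = 3.
By the Sprague-Grundy theorem, the Grundy value of a sum of independent games is the XOR of the component values.
Combined value = 1 ⊕ 3 = 2.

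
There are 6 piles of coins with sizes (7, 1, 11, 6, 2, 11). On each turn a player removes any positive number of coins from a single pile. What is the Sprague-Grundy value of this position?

Compute the nim-sum pairwise:
7 ⊕ 1 = 6
6 ⊕ 11 = 13
13 ⊕ 6 = 11
11 ⊕ 2 = 9
9 ⊕ 11 = 2

2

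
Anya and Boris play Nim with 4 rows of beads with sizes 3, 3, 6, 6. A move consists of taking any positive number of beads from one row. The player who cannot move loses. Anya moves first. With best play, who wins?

Nim-sum: 3 ^ 3 ^ 6 ^ 6 = 0.
The nim-sum is 0, so this is a P-position: the player to move is in a losing position under optimal play; Anya is about to move from it and so loses — Boris wins.

Boris wins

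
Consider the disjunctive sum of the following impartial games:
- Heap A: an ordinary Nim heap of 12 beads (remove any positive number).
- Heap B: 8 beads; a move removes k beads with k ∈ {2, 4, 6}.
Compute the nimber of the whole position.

Heap A is a plain Nim heap of size 12, so its Grundy value is 12.
Grundy values for heap B (subtraction set {2, 4, 6}):
g(0) = mex{} = 0
g(1) = mex{} = 0
g(2) = mex{0} = 1
g(3) = mex{0} = 1
g(4) = mex{0,1} = 2
g(5) = mex{0,1} = 2
g(6) = mex{0,1,2} = 3
g(7) = mex{0,1,2} = 3
g(8) = mex{1,2,3} = 0
So g(8) = 0.
The value of a disjunctive sum is the nim-sum of the parts.
Combined value = 12 XOR 0 = 12.

12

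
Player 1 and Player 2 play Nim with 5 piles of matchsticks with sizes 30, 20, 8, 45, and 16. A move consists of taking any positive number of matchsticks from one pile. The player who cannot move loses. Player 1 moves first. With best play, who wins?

Player 1 wins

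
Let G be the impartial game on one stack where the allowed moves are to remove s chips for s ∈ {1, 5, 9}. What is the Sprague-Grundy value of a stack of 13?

Grundy values for subtraction set {1, 5, 9}:
k:     0  1  2  3  4  5  6  7  8  9 10 11 12 13
g(k):  0  1  0  1  0  1  0  1  0  1  0  1  0  1
So g(13) = 1.

1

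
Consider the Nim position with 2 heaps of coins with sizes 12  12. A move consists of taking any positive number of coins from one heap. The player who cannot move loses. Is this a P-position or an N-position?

Compute the nim-sum pairwise:
12 ⊕ 12 = 0
The nim-sum is 0, so this is a P-position: the player to move is in a losing position under optimal play.

P-position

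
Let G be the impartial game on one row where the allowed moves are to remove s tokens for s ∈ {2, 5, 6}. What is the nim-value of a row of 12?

Build the Grundy sequence with g(k) = mex{g(k−s) : s ∈ {2, 5, 6}, s ≤ k}:
g(0) = mex{} = 0
g(1) = mex{} = 0
g(2) = mex{0} = 1
g(3) = mex{0} = 1
g(4) = mex{1} = 0
g(5) = mex{0,1} = 2
g(6) = mex{0} = 1
g(7) = mex{0,1,2} = 3
g(8) = mex{1} = 0
g(9) = mex{0,1,3} = 2
g(10) = mex{0,2} = 1
g(11) = mex{1,2} = 0
g(12) = mex{1,3} = 0
So g(12) = 0.

0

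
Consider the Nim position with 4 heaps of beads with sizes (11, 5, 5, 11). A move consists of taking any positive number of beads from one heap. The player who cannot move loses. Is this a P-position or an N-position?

P-position

In binary:
  1011  (11)
  0101  (5)
  0101  (5)
  1011  (11)
  ----
  0000  (0)
The nim-sum is 0, so this is a P-position: the player to move is in a losing position under optimal play.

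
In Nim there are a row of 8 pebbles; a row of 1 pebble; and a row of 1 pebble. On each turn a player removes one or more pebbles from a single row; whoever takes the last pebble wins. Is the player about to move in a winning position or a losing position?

Bitwise XOR of the heap sizes:
  1000  (8)
  0001  (1)
  0001  (1)
  ----
  1000  (8)
The nim-sum is 8 ≠ 0, so this is an N-position: the player to move can win.

Winning position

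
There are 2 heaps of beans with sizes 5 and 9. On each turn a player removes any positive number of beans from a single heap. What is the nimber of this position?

12

Nim-sum: 5 ⊕ 9 = 12.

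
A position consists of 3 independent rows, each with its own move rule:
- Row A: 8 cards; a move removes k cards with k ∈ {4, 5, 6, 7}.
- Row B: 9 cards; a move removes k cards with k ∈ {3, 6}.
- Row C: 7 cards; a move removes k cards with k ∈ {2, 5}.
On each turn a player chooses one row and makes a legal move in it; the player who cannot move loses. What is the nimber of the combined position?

Grundy values for row A (subtraction set {4, 5, 6, 7}):
k:     0  1  2  3  4  5  6  7  8
g(k):  0  0  0  0  1  1  1  1  2
So g(8) = 2.
Build the Grundy sequence for row B with g(k) = mex{g(k−s) : s ∈ {3, 6}, s ≤ k}:
k:     0  1  2  3  4  5  6  7  8  9
g(k):  0  0  0  1  1  1  2  2  2  0
So g(9) = 0.
Build the Grundy sequence for row C with g(k) = mex{g(k−s) : s ∈ {2, 5}, s ≤ k}:
k:     0  1  2  3  4  5  6  7
g(k):  0  0  1  1  0  2  1  0
So g(7) = 0.
The value of a disjunctive sum is the nim-sum of the parts.
Combined value = 2 XOR 0 XOR 0 = 2.

2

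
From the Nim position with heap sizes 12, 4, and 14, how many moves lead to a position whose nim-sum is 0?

Compute the nim-sum pairwise:
12 ^ 4 = 8
8 ^ 14 = 6
The overall nim-sum is X = 6. A heap of size p has a winning move iff p XOR X < p (reduce it to p XOR X).
  12: 12 XOR 6 = 10 < 12 — winning move (to 10).
  4: 4 XOR 6 = 2 < 4 — winning move (to 2).
  14: 14 XOR 6 = 8 < 14 — winning move (to 8).
That gives 3 winning moves.

3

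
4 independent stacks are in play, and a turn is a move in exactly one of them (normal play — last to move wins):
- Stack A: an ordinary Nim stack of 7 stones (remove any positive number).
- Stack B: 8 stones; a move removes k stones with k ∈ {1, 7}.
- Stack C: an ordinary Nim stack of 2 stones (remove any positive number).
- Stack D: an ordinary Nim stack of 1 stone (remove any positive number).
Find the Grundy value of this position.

4

Stack A is a plain Nim stack of size 7, so its Grundy value is 7.
Build the Grundy sequence for stack B with g(k) = mex{g(k−s) : s ∈ {1, 7}, s ≤ k}:
g(0) = mex{} = 0
g(1) = mex{0} = 1
g(2) = mex{1} = 0
g(3) = mex{0} = 1
g(4) = mex{1} = 0
g(5) = mex{0} = 1
g(6) = mex{1} = 0
g(7) = mex{0} = 1
g(8) = mex{1} = 0
So g(8) = 0.
Stack C is a plain Nim stack of size 2, so its Grundy value is 2.
Stack D is a plain Nim stack of size 1, so its Grundy value is 1.
By the Sprague-Grundy theorem, the Grundy value of a sum of independent games is the XOR of the component values.
Combined value = 7 ⊕ 0 ⊕ 2 ⊕ 1 = 4.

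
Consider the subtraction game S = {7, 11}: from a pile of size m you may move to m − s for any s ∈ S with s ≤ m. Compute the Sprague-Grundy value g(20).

0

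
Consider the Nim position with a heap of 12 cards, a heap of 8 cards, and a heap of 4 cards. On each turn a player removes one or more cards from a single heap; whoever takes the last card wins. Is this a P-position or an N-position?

P-position

Compute the nim-sum pairwise:
12 ^ 8 = 4
4 ^ 4 = 0
The nim-sum is 0, so this is a P-position: the player to move is in a losing position under optimal play.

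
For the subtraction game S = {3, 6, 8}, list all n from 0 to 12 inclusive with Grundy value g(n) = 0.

0, 1, 2, 11, 12

Compute g(0), g(1), … for moves {3, 6, 8}:
g(0) = mex{} = 0
g(1) = mex{} = 0
g(2) = mex{} = 0
g(3) = mex{0} = 1
g(4) = mex{0} = 1
g(5) = mex{0} = 1
g(6) = mex{0,1} = 2
g(7) = mex{0,1} = 2
g(8) = mex{0,1} = 2
g(9) = mex{0,1,2} = 3
g(10) = mex{0,1,2} = 3
g(11) = mex{1,2} = 0
g(12) = mex{1,2,3} = 0
The P-positions (g = 0) in 0..12 are 0, 1, 2, 11, 12.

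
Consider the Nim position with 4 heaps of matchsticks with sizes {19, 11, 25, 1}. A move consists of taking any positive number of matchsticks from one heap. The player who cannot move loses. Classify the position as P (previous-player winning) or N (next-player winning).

Nim-sum: 19 XOR 11 XOR 25 XOR 1 = 0.
The nim-sum is 0, so this is a P-position: the player to move is in a losing position under optimal play.

P-position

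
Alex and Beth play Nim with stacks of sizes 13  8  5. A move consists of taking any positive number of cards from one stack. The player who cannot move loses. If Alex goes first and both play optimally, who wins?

Beth wins

Write each in binary and XOR column by column:
  1101  (13)
  1000  (8)
  0101  (5)
  ----
  0000  (0)
The nim-sum is 0, so this is a P-position: the player to move is in a losing position under optimal play; Alex is about to move from it and so loses — Beth wins.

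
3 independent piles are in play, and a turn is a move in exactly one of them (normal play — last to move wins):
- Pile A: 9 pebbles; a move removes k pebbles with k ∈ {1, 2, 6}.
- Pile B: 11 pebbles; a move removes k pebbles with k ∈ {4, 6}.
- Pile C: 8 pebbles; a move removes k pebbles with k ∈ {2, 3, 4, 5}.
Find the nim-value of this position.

2

For pile A, compute g(0), g(1), … with moves {1, 2, 6}:
g(0) = mex{} = 0
g(1) = mex{0} = 1
g(2) = mex{0,1} = 2
g(3) = mex{1,2} = 0
g(4) = mex{0,2} = 1
g(5) = mex{0,1} = 2
g(6) = mex{0,1,2} = 3
g(7) = mex{1,2,3} = 0
g(8) = mex{0,2,3} = 1
g(9) = mex{0,1} = 2
So g(9) = 2.
For pile B, compute g(0), g(1), … with moves {4, 6}:
g(0) = mex{} = 0
g(1) = mex{} = 0
g(2) = mex{} = 0
g(3) = mex{} = 0
g(4) = mex{0} = 1
g(5) = mex{0} = 1
g(6) = mex{0} = 1
g(7) = mex{0} = 1
g(8) = mex{0,1} = 2
g(9) = mex{0,1} = 2
g(10) = mex{1} = 0
g(11) = mex{1} = 0
So g(11) = 0.
Grundy values for pile C (subtraction set {2, 3, 4, 5}):
k:     0  1  2  3  4  5  6  7  8
g(k):  0  0  1  1  2  2  3  0  0
So g(8) = 0.
The value of a disjunctive sum is the nim-sum of the parts.
Combined value = 2 XOR 0 XOR 0 = 2.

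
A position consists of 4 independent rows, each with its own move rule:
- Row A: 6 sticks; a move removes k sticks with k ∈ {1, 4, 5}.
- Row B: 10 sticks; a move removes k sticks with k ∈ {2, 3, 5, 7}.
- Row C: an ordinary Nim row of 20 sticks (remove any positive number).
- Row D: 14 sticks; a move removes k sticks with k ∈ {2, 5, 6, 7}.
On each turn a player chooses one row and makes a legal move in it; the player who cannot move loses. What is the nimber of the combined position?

Grundy values for row A (subtraction set {1, 4, 5}):
k:     0  1  2  3  4  5  6
g(k):  0  1  0  1  2  3  2
So g(6) = 2.
For row B, compute g(0), g(1), … with moves {2, 3, 5, 7}:
g(0) = mex{} = 0
g(1) = mex{} = 0
g(2) = mex{0} = 1
g(3) = mex{0} = 1
g(4) = mex{0,1} = 2
g(5) = mex{0,1} = 2
g(6) = mex{0,1,2} = 3
g(7) = mex{0,1,2} = 3
g(8) = mex{0,1,2,3} = 4
g(9) = mex{1,2,3} = 0
g(10) = mex{1,2,3,4} = 0
So g(10) = 0.
Row C is a plain Nim row of size 20, so its Grundy value is 20.
Build the Grundy sequence for row D with g(k) = mex{g(k−s) : s ∈ {2, 5, 6, 7}, s ≤ k}:
g(0) = mex{} = 0
g(1) = mex{} = 0
g(2) = mex{0} = 1
g(3) = mex{0} = 1
g(4) = mex{1} = 0
g(5) = mex{0,1} = 2
g(6) = mex{0} = 1
g(7) = mex{0,1,2} = 3
g(8) = mex{0,1} = 2
g(9) = mex{0,1,3} = 2
g(10) = mex{0,1,2} = 3
g(11) = mex{0,1,2} = 3
g(12) = mex{1,2,3} = 0
g(13) = mex{1,2,3} = 0
g(14) = mex{0,2,3} = 1
So g(14) = 1.
The value of a disjunctive sum is the nim-sum of the parts.
Combined value = 2 XOR 0 XOR 20 XOR 1 = 23.

23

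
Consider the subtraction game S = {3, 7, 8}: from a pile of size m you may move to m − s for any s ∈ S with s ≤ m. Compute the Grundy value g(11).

Compute g(0), g(1), … for moves {3, 7, 8}:
g(0) = mex{} = 0
g(1) = mex{} = 0
g(2) = mex{} = 0
g(3) = mex{0} = 1
g(4) = mex{0} = 1
g(5) = mex{0} = 1
g(6) = mex{1} = 0
g(7) = mex{0,1} = 2
g(8) = mex{0,1} = 2
g(9) = mex{0} = 1
g(10) = mex{0,1,2} = 3
g(11) = mex{1,2} = 0
So g(11) = 0.

0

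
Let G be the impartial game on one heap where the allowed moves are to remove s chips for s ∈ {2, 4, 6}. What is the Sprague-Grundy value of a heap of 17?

0

Build the Grundy sequence with g(k) = mex{g(k−s) : s ∈ {2, 4, 6}, s ≤ k}:
k:     0  1  2  3  4  5  6  7  8  9 10 11 12 13 14 15 16 17
g(k):  0  0  1  1  2  2  3  3  0  0  1  1  2  2  3  3  0  0
So g(17) = 0.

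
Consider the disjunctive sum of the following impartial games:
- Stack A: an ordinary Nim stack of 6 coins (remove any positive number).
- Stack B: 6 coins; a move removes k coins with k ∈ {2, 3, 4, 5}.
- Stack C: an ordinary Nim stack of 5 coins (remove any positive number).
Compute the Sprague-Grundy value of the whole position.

Stack A is a plain Nim stack of size 6, so its Grundy value is 6.
Grundy values for stack B (subtraction set {2, 3, 4, 5}):
g(0) = mex{} = 0
g(1) = mex{} = 0
g(2) = mex{0} = 1
g(3) = mex{0} = 1
g(4) = mex{0,1} = 2
g(5) = mex{0,1} = 2
g(6) = mex{0,1,2} = 3
So g(6) = 3.
Stack C is a plain Nim stack of size 5, so its Grundy value is 5.
By the Sprague-Grundy theorem, the Grundy value of a sum of independent games is the XOR of the component values.
Combined value = 6 ⊕ 3 ⊕ 5 = 0.

0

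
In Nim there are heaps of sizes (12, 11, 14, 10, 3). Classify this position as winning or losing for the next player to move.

Losing position

In binary:
  1100  (12)
  1011  (11)
  1110  (14)
  1010  (10)
  0011  (3)
  ----
  0000  (0)
The nim-sum is 0, so this is a P-position: the player to move is in a losing position under optimal play.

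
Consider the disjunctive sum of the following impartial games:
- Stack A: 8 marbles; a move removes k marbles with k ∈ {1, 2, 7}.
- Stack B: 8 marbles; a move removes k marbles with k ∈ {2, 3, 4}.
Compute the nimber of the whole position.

3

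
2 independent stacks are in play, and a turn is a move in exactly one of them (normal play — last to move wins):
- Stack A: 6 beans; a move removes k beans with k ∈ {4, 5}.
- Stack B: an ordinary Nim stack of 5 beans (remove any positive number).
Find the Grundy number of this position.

Build the Grundy sequence for stack A with g(k) = mex{g(k−s) : s ∈ {4, 5}, s ≤ k}:
k:     0  1  2  3  4  5  6
g(k):  0  0  0  0  1  1  1
So g(6) = 1.
Stack B is a plain Nim stack of size 5, so its Grundy value is 5.
By the Sprague-Grundy theorem, the Grundy value of a sum of independent games is the XOR of the component values.
Combined value = 1 ⊕ 5 = 4.

4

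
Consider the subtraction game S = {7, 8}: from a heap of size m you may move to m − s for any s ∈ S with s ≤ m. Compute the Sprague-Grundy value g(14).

Grundy values for subtraction set {7, 8}:
k:     0  1  2  3  4  5  6  7  8  9 10 11 12 13 14
g(k):  0  0  0  0  0  0  0  1  1  1  1  1  1  1  2
So g(14) = 2.

2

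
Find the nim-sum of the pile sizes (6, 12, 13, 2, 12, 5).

12

Nim-sum: 6 ⊕ 12 ⊕ 13 ⊕ 2 ⊕ 12 ⊕ 5 = 12.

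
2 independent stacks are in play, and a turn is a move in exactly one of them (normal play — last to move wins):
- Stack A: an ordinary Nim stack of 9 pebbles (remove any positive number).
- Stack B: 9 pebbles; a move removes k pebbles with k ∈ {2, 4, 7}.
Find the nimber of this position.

Stack A is a plain Nim stack of size 9, so its Grundy value is 9.
For stack B, compute g(0), g(1), … with moves {2, 4, 7}:
k:     0  1  2  3  4  5  6  7  8  9
g(k):  0  0  1  1  2  2  0  3  1  0
So g(9) = 0.
By the Sprague-Grundy theorem, the Grundy value of a sum of independent games is the XOR of the component values.
Combined value = 9 ⊕ 0 = 9.

9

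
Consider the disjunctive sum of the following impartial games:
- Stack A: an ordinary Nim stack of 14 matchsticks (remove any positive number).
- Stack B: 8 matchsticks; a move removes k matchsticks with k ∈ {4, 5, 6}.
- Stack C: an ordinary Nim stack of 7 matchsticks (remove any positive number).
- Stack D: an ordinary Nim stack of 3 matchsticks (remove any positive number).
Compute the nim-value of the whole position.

8

Stack A is a plain Nim stack of size 14, so its Grundy value is 14.
Build the Grundy sequence for stack B with g(k) = mex{g(k−s) : s ∈ {4, 5, 6}, s ≤ k}:
g(0) = mex{} = 0
g(1) = mex{} = 0
g(2) = mex{} = 0
g(3) = mex{} = 0
g(4) = mex{0} = 1
g(5) = mex{0} = 1
g(6) = mex{0} = 1
g(7) = mex{0} = 1
g(8) = mex{0,1} = 2
So g(8) = 2.
Stack C is a plain Nim stack of size 7, so its Grundy value is 7.
Stack D is a plain Nim stack of size 3, so its Grundy value is 3.
By the Sprague-Grundy theorem, the Grundy value of a sum of independent games is the XOR of the component values.
Combined value = 14 ⊕ 2 ⊕ 7 ⊕ 3 = 8.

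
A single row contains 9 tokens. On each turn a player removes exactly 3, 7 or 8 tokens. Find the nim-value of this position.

1

Grundy values for subtraction set {3, 7, 8}:
k:     0  1  2  3  4  5  6  7  8  9
g(k):  0  0  0  1  1  1  0  2  2  1
So g(9) = 1.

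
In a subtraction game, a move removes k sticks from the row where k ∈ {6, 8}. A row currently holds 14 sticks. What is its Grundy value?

0

Compute g(0), g(1), … for moves {6, 8}:
g(0) = mex{} = 0
g(1) = mex{} = 0
g(2) = mex{} = 0
g(3) = mex{} = 0
g(4) = mex{} = 0
g(5) = mex{} = 0
g(6) = mex{0} = 1
g(7) = mex{0} = 1
g(8) = mex{0} = 1
g(9) = mex{0} = 1
g(10) = mex{0} = 1
g(11) = mex{0} = 1
g(12) = mex{0,1} = 2
g(13) = mex{0,1} = 2
g(14) = mex{1} = 0
So g(14) = 0.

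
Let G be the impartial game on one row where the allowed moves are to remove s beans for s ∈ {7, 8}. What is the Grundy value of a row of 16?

0

Build the Grundy sequence with g(k) = mex{g(k−s) : s ∈ {7, 8}, s ≤ k}:
k:     0  1  2  3  4  5  6  7  8  9 10 11 12 13 14 15 16
g(k):  0  0  0  0  0  0  0  1  1  1  1  1  1  1  2  0  0
So g(16) = 0.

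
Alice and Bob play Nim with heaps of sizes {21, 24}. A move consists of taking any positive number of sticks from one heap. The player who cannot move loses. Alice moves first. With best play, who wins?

Alice wins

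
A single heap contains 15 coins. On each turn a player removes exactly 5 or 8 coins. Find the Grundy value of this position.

0

Grundy values for subtraction set {5, 8}:
k:     0  1  2  3  4  5  6  7  8  9 10 11 12 13 14 15
g(k):  0  0  0  0  0  1  1  1  1  1  2  2  2  0  0  0
So g(15) = 0.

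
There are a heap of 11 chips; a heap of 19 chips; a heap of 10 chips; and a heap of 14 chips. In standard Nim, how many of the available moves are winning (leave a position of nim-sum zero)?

1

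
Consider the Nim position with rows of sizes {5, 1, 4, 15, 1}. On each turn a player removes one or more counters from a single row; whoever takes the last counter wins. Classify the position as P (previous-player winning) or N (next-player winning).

N-position

Compute the nim-sum pairwise:
5 XOR 1 = 4
4 XOR 4 = 0
0 XOR 15 = 15
15 XOR 1 = 14
The nim-sum is 14 ≠ 0, so this is an N-position: the player to move can win.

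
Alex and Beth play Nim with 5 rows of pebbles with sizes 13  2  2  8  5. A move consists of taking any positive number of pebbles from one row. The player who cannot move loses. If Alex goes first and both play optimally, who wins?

Beth wins

Bitwise XOR of the heap sizes:
  1101  (13)
  0010  (2)
  0010  (2)
  1000  (8)
  0101  (5)
  ----
  0000  (0)
The nim-sum is 0, so this is a P-position: the player to move is in a losing position under optimal play; Alex is about to move from it and so loses — Beth wins.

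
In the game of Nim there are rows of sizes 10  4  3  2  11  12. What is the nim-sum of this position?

8

Nim-sum: 10 XOR 4 XOR 3 XOR 2 XOR 11 XOR 12 = 8.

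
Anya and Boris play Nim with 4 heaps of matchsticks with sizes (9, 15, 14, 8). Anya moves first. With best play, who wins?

Nim-sum: 9 XOR 15 XOR 14 XOR 8 = 0.
The nim-sum is 0, so this is a P-position: the player to move is in a losing position under optimal play; Anya is about to move from it and so loses — Boris wins.

Boris wins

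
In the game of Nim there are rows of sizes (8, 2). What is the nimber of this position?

10

Compute the nim-sum pairwise:
8 ^ 2 = 10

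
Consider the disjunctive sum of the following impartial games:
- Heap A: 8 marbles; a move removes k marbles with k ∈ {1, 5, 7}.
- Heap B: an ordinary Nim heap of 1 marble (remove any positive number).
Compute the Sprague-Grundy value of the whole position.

1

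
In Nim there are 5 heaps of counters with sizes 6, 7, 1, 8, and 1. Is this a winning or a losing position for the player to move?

Compute the nim-sum pairwise:
6 XOR 7 = 1
1 XOR 1 = 0
0 XOR 8 = 8
8 XOR 1 = 9
The nim-sum is 9 ≠ 0, so this is an N-position: the player to move can win.

Winning position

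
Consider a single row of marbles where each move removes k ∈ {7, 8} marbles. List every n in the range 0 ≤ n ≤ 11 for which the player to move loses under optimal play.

0, 1, 2, 3, 4, 5, 6

Compute g(0), g(1), … for moves {7, 8}:
k:     0  1  2  3  4  5  6  7  8  9 10 11
g(k):  0  0  0  0  0  0  0  1  1  1  1  1
The P-positions (g = 0) in 0..11 are 0, 1, 2, 3, 4, 5, 6.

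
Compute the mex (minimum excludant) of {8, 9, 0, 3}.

1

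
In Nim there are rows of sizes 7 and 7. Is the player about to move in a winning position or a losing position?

Nim-sum: 7 XOR 7 = 0.
The nim-sum is 0, so this is a P-position: the player to move is in a losing position under optimal play.

Losing position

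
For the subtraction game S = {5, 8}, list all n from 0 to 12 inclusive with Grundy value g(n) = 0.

Grundy values for subtraction set {5, 8}:
k:     0  1  2  3  4  5  6  7  8  9 10 11 12
g(k):  0  0  0  0  0  1  1  1  1  1  2  2  2
The P-positions (g = 0) in 0..12 are 0, 1, 2, 3, 4.

0, 1, 2, 3, 4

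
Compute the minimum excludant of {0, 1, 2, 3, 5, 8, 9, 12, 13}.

The values 0, 1, 2, 3 are all present; 4 is the first non-negative integer missing from the set.

4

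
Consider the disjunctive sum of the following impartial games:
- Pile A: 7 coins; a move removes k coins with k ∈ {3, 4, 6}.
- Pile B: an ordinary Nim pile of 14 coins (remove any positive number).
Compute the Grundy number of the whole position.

For pile A, compute g(0), g(1), … with moves {3, 4, 6}:
g(0) = mex{} = 0
g(1) = mex{} = 0
g(2) = mex{} = 0
g(3) = mex{0} = 1
g(4) = mex{0} = 1
g(5) = mex{0} = 1
g(6) = mex{0,1} = 2
g(7) = mex{0,1} = 2
So g(7) = 2.
Pile B is a plain Nim pile of size 14, so its Grundy value is 14.
By the Sprague-Grundy theorem, the Grundy value of a sum of independent games is the XOR of the component values.
Combined value = 2 ⊕ 14 = 12.

12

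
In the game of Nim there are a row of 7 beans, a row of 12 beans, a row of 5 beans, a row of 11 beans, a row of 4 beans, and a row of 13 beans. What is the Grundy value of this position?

Compute the nim-sum pairwise:
7 ^ 12 = 11
11 ^ 5 = 14
14 ^ 11 = 5
5 ^ 4 = 1
1 ^ 13 = 12

12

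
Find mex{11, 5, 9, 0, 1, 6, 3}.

2

The values 0, 1 are all present; 2 is the first non-negative integer missing from the set.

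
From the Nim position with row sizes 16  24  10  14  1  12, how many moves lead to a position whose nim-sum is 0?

1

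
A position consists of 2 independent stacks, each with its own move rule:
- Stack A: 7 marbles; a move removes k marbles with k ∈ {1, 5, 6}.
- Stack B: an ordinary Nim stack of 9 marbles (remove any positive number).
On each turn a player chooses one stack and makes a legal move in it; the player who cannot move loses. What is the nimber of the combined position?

Grundy values for stack A (subtraction set {1, 5, 6}):
k:     0  1  2  3  4  5  6  7
g(k):  0  1  0  1  0  1  2  3
So g(7) = 3.
Stack B is a plain Nim stack of size 9, so its Grundy value is 9.
By the Sprague-Grundy theorem, the Grundy value of a sum of independent games is the XOR of the component values.
Combined value = 3 ⊕ 9 = 10.

10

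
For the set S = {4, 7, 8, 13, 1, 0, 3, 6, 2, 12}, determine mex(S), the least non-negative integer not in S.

The values 0, 1, 2, 3, 4 are all present; 5 is the first non-negative integer missing from the set.

5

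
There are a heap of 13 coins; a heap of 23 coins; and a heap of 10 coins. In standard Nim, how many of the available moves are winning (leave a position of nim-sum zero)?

Bitwise XOR of the heap sizes:
  01101  (13)
  10111  (23)
  01010  (10)
  -----
  10000  (16)
The overall nim-sum is X = 16. A heap of size p has a winning move iff p XOR X < p (reduce it to p XOR X).
  13: 13 XOR 16 = 29 ≥ 13 — no move.
  23: 23 XOR 16 = 7 < 23 — winning move (to 7).
  10: 10 XOR 16 = 26 ≥ 10 — no move.
That gives 1 winning move.

1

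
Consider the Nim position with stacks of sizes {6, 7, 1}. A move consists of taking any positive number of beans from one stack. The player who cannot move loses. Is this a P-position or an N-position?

P-position

In binary:
  110  (6)
  111  (7)
  001  (1)
  ---
  000  (0)
The nim-sum is 0, so this is a P-position: the player to move is in a losing position under optimal play.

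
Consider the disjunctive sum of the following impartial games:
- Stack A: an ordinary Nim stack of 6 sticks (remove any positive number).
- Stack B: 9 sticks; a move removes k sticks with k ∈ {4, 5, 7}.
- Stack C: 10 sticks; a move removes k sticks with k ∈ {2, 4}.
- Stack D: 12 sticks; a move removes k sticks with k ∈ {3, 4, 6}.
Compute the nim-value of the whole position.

7

Stack A is a plain Nim stack of size 6, so its Grundy value is 6.
Grundy values for stack B (subtraction set {4, 5, 7}):
g(0) = mex{} = 0
g(1) = mex{} = 0
g(2) = mex{} = 0
g(3) = mex{} = 0
g(4) = mex{0} = 1
g(5) = mex{0} = 1
g(6) = mex{0} = 1
g(7) = mex{0} = 1
g(8) = mex{0,1} = 2
g(9) = mex{0,1} = 2
So g(9) = 2.
For stack C, compute g(0), g(1), … with moves {2, 4}:
g(0) = mex{} = 0
g(1) = mex{} = 0
g(2) = mex{0} = 1
g(3) = mex{0} = 1
g(4) = mex{0,1} = 2
g(5) = mex{0,1} = 2
g(6) = mex{1,2} = 0
g(7) = mex{1,2} = 0
g(8) = mex{0,2} = 1
g(9) = mex{0,2} = 1
g(10) = mex{0,1} = 2
So g(10) = 2.
For stack D, compute g(0), g(1), … with moves {3, 4, 6}:
k:     0  1  2  3  4  5  6  7  8  9 10 11 12
g(k):  0  0  0  1  1  1  2  2  2  0  0  0  1
So g(12) = 1.
The value of a disjunctive sum is the nim-sum of the parts.
Combined value = 6 ⊕ 2 ⊕ 2 ⊕ 1 = 7.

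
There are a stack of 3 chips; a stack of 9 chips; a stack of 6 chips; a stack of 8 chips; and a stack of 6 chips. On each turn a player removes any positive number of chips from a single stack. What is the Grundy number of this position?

In binary:
  0011  (3)
  1001  (9)
  0110  (6)
  1000  (8)
  0110  (6)
  ----
  0010  (2)

2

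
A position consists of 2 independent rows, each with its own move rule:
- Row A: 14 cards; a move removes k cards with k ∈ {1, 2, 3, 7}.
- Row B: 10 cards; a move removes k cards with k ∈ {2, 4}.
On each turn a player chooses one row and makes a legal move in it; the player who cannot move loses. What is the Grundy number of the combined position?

0

Grundy values for row A (subtraction set {1, 2, 3, 7}):
g(0) = mex{} = 0
g(1) = mex{0} = 1
g(2) = mex{0,1} = 2
g(3) = mex{0,1,2} = 3
g(4) = mex{1,2,3} = 0
g(5) = mex{0,2,3} = 1
g(6) = mex{0,1,3} = 2
g(7) = mex{0,1,2} = 3
g(8) = mex{1,2,3} = 0
g(9) = mex{0,2,3} = 1
g(10) = mex{0,1,3} = 2
g(11) = mex{0,1,2} = 3
g(12) = mex{1,2,3} = 0
g(13) = mex{0,2,3} = 1
g(14) = mex{0,1,3} = 2
So g(14) = 2.
For row B, compute g(0), g(1), … with moves {2, 4}:
g(0) = mex{} = 0
g(1) = mex{} = 0
g(2) = mex{0} = 1
g(3) = mex{0} = 1
g(4) = mex{0,1} = 2
g(5) = mex{0,1} = 2
g(6) = mex{1,2} = 0
g(7) = mex{1,2} = 0
g(8) = mex{0,2} = 1
g(9) = mex{0,2} = 1
g(10) = mex{0,1} = 2
So g(10) = 2.
By the Sprague-Grundy theorem, the Grundy value of a sum of independent games is the XOR of the component values.
Combined value = 2 XOR 2 = 0.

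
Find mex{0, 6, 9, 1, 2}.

The values 0, 1, 2 are all present; 3 is the first non-negative integer missing from the set.

3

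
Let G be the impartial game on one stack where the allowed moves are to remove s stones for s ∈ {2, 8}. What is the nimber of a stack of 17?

Compute g(0), g(1), … for moves {2, 8}:
k:     0  1  2  3  4  5  6  7  8  9 10 11 12 13 14 15 16 17
g(k):  0  0  1  1  0  0  1  1  2  2  0  0  1  1  0  0  1  1
So g(17) = 1.

1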